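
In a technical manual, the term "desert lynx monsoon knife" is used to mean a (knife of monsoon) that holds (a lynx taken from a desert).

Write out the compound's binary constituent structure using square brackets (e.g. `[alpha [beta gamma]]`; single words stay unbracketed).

The outermost head in the paraphrase is "knife" (specifically "monsoon knife"), modified by "desert lynx".
Inside "desert lynx": head "lynx", modifier "desert".
Inside "monsoon knife": head "knife", modifier "monsoon".
So the structure is [[desert lynx] [monsoon knife]].

[[desert lynx] [monsoon knife]]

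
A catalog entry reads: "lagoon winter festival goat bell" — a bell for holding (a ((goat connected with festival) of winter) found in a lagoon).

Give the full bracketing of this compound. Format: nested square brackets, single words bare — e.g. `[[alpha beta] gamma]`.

[[lagoon [winter [festival goat]]] bell]

The outermost head in the paraphrase is "bell", modified by "lagoon winter festival goat".
Inside "lagoon winter festival goat": head "goat" (specifically "winter festival goat"), modifier "lagoon".
Inside "winter festival goat": head "goat" (specifically "festival goat"), modifier "winter".
Inside "festival goat": head "goat", modifier "festival".
So the structure is [[lagoon [winter [festival goat]]] bell].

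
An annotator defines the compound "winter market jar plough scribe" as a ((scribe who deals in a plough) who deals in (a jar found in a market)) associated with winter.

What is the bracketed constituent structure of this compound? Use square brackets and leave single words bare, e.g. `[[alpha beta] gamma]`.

The outermost head in the paraphrase is "scribe" (specifically "market jar plough scribe"), modified by "winter".
Within "market jar plough scribe", the head is "scribe" (specifically "plough scribe") and the modifier is "market jar".
Within "market jar", the head is "jar" and the modifier is "market".
Within "plough scribe", the head is "scribe" and the modifier is "plough".
Putting it together: [winter [[market jar] [plough scribe]]].

[winter [[market jar] [plough scribe]]]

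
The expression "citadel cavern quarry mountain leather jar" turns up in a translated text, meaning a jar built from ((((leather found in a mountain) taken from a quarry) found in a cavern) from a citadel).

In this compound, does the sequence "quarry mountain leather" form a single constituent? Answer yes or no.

The paraphrase groups the words so that "quarry mountain leather" is one unit: it corresponds to a single parenthesized sub-phrase.
The full structure is [[citadel [cavern [quarry [mountain leather]]]] jar], in which [quarry mountain leather] is a constituent.

yes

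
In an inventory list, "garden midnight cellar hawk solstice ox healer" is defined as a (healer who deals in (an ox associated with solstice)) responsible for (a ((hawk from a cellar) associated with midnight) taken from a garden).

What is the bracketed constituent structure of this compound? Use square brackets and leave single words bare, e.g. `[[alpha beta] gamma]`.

[[garden [midnight [cellar hawk]]] [[solstice ox] healer]]

The outermost head in the paraphrase is "healer" (specifically "solstice ox healer"), modified by "garden midnight cellar hawk".
Inside "garden midnight cellar hawk": head "hawk" (specifically "midnight cellar hawk"), modifier "garden".
Inside "midnight cellar hawk": head "hawk" (specifically "cellar hawk"), modifier "midnight".
Inside "cellar hawk": head "hawk", modifier "cellar".
Inside "solstice ox healer": head "healer", modifier "solstice ox".
Inside "solstice ox": head "ox", modifier "solstice".
Putting it together: [[garden [midnight [cellar hawk]]] [[solstice ox] healer]].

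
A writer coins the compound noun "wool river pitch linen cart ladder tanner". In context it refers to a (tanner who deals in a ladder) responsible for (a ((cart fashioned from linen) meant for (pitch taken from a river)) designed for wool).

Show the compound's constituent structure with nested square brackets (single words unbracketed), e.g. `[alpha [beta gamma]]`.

[[wool [[river pitch] [linen cart]]] [ladder tanner]]

The outermost head in the paraphrase is "tanner" (specifically "ladder tanner"), modified by "wool river pitch linen cart".
Within "wool river pitch linen cart", the head is "cart" (specifically "river pitch linen cart") and the modifier is "wool".
Within "river pitch linen cart", the head is "cart" (specifically "linen cart") and the modifier is "river pitch".
Within "river pitch", the head is "pitch" and the modifier is "river".
Within "linen cart", the head is "cart" and the modifier is "linen".
Within "ladder tanner", the head is "tanner" and the modifier is "ladder".
So the structure is [[wool [[river pitch] [linen cart]]] [ladder tanner]].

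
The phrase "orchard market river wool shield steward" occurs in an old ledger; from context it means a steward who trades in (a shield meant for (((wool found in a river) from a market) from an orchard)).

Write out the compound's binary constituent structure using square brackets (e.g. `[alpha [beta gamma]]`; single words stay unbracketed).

At the top level: head "steward"; modifier "orchard market river wool shield".
Within "orchard market river wool shield", the head is "shield" and the modifier is "orchard market river wool".
Within "orchard market river wool", the head is "wool" (specifically "market river wool") and the modifier is "orchard".
Within "market river wool", the head is "wool" (specifically "river wool") and the modifier is "market".
Within "river wool", the head is "wool" and the modifier is "river".
Putting it together: [[[orchard [market [river wool]]] shield] steward].

[[[orchard [market [river wool]]] shield] steward]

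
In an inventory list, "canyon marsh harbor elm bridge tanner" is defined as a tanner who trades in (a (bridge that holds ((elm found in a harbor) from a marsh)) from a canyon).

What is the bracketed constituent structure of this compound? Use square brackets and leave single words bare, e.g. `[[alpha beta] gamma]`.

Overall it is a kind of tanner; the modifier is "canyon marsh harbor elm bridge".
Inside "canyon marsh harbor elm bridge": head "bridge" (specifically "marsh harbor elm bridge"), modifier "canyon".
Inside "marsh harbor elm bridge": head "bridge", modifier "marsh harbor elm".
Inside "marsh harbor elm": head "elm" (specifically "harbor elm"), modifier "marsh".
Inside "harbor elm": head "elm", modifier "harbor".
Assembled: [[canyon [[marsh [harbor elm]] bridge]] tanner].

[[canyon [[marsh [harbor elm]] bridge]] tanner]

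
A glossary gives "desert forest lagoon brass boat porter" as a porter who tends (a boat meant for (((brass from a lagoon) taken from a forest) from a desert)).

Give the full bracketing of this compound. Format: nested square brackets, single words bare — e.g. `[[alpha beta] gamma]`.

[[[desert [forest [lagoon brass]]] boat] porter]

The outermost head in the paraphrase is "porter", modified by "desert forest lagoon brass boat".
"desert forest lagoon brass boat" → head "boat", modifier "desert forest lagoon brass".
"desert forest lagoon brass" → head "brass" (specifically "forest lagoon brass"), modifier "desert".
"forest lagoon brass" → head "brass" (specifically "lagoon brass"), modifier "forest".
"lagoon brass" → head "brass", modifier "lagoon".
So the structure is [[[desert [forest [lagoon brass]]] boat] porter].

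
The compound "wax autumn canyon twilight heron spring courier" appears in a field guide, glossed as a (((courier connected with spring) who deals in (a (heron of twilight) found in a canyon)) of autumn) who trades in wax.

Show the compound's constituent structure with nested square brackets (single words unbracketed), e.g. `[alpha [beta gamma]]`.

[wax [autumn [[canyon [twilight heron]] [spring courier]]]]

At the top level: head "courier" (specifically "autumn canyon twilight heron spring courier"); modifier "wax".
Within "autumn canyon twilight heron spring courier", the head is "courier" (specifically "canyon twilight heron spring courier") and the modifier is "autumn".
Within "canyon twilight heron spring courier", the head is "courier" (specifically "spring courier") and the modifier is "canyon twilight heron".
Within "canyon twilight heron", the head is "heron" (specifically "twilight heron") and the modifier is "canyon".
Within "twilight heron", the head is "heron" and the modifier is "twilight".
Within "spring courier", the head is "courier" and the modifier is "spring".
So the structure is [wax [autumn [[canyon [twilight heron]] [spring courier]]]].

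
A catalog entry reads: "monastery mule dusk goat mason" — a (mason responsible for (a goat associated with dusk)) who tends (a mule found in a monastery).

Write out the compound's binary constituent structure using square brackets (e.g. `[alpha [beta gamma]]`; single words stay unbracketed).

[[monastery mule] [[dusk goat] mason]]

Overall it is a kind of mason (specifically "dusk goat mason"); the modifier is "monastery mule".
Inside "monastery mule": head "mule", modifier "monastery".
Inside "dusk goat mason": head "mason", modifier "dusk goat".
Inside "dusk goat": head "goat", modifier "dusk".
Putting it together: [[monastery mule] [[dusk goat] mason]].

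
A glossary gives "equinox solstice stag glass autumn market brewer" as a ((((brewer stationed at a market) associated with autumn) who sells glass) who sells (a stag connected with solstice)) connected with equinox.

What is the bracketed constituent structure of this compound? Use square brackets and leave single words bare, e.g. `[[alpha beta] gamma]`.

At the top level: head "brewer" (specifically "solstice stag glass autumn market brewer"); modifier "equinox".
"solstice stag glass autumn market brewer" → head "brewer" (specifically "glass autumn market brewer"), modifier "solstice stag".
"solstice stag" → head "stag", modifier "solstice".
"glass autumn market brewer" → head "brewer" (specifically "autumn market brewer"), modifier "glass".
"autumn market brewer" → head "brewer" (specifically "market brewer"), modifier "autumn".
"market brewer" → head "brewer", modifier "market".
Assembled: [equinox [[solstice stag] [glass [autumn [market brewer]]]]].

[equinox [[solstice stag] [glass [autumn [market brewer]]]]]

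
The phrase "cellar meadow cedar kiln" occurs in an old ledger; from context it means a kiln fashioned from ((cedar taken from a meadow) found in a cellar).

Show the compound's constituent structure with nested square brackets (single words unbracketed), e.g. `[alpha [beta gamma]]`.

At the top level: head "kiln"; modifier "cellar meadow cedar".
"cellar meadow cedar" → head "cedar" (specifically "meadow cedar"), modifier "cellar".
"meadow cedar" → head "cedar", modifier "meadow".
Assembled: [[cellar [meadow cedar]] kiln].

[[cellar [meadow cedar]] kiln]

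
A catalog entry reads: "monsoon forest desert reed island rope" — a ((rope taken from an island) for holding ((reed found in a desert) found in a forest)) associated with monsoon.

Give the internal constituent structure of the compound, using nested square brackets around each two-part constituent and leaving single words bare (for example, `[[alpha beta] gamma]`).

[monsoon [[forest [desert reed]] [island rope]]]

Overall it is a kind of rope (specifically "forest desert reed island rope"); the modifier is "monsoon".
Inside "forest desert reed island rope": head "rope" (specifically "island rope"), modifier "forest desert reed".
Inside "forest desert reed": head "reed" (specifically "desert reed"), modifier "forest".
Inside "desert reed": head "reed", modifier "desert".
Inside "island rope": head "rope", modifier "island".
Assembled: [monsoon [[forest [desert reed]] [island rope]]].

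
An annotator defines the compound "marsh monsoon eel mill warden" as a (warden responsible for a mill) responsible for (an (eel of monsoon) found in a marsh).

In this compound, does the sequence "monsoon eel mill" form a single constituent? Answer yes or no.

no

The top-level split is [marsh monsoon eel] [mill warden]; the full structure is [[marsh [monsoon eel]] [mill warden]].
"monsoon eel mill" straddles a constituent boundary, so it is not a single unit.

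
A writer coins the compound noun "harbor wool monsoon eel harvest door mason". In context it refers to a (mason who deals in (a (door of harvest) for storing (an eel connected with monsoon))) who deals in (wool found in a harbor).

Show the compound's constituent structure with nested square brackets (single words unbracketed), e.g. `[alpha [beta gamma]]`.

[[harbor wool] [[[monsoon eel] [harvest door]] mason]]

Overall it is a kind of mason (specifically "monsoon eel harvest door mason"); the modifier is "harbor wool".
"harbor wool" → head "wool", modifier "harbor".
"monsoon eel harvest door mason" → head "mason", modifier "monsoon eel harvest door".
"monsoon eel harvest door" → head "door" (specifically "harvest door"), modifier "monsoon eel".
"monsoon eel" → head "eel", modifier "monsoon".
"harvest door" → head "door", modifier "harvest".
So the structure is [[harbor wool] [[[monsoon eel] [harvest door]] mason]].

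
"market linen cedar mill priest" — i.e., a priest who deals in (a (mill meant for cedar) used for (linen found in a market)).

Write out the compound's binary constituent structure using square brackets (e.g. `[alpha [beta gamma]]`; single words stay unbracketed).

Whole compound: head "priest", modifier "market linen cedar mill".
Inside "market linen cedar mill": head "mill" (specifically "cedar mill"), modifier "market linen".
Inside "market linen": head "linen", modifier "market".
Inside "cedar mill": head "mill", modifier "cedar".
Assembled: [[[market linen] [cedar mill]] priest].

[[[market linen] [cedar mill]] priest]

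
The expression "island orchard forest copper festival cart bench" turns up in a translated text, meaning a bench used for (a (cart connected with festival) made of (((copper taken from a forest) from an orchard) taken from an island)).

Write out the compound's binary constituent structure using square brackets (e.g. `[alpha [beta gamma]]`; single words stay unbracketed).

The outermost head in the paraphrase is "bench", modified by "island orchard forest copper festival cart".
"island orchard forest copper festival cart" → head "cart" (specifically "festival cart"), modifier "island orchard forest copper".
"island orchard forest copper" → head "copper" (specifically "orchard forest copper"), modifier "island".
"orchard forest copper" → head "copper" (specifically "forest copper"), modifier "orchard".
"forest copper" → head "copper", modifier "forest".
"festival cart" → head "cart", modifier "festival".
So the structure is [[[island [orchard [forest copper]]] [festival cart]] bench].

[[[island [orchard [forest copper]]] [festival cart]] bench]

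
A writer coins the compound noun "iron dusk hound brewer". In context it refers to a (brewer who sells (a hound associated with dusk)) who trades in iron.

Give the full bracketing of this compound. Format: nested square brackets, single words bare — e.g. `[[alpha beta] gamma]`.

The outermost head in the paraphrase is "brewer" (specifically "dusk hound brewer"), modified by "iron".
Within "dusk hound brewer", the head is "brewer" and the modifier is "dusk hound".
Within "dusk hound", the head is "hound" and the modifier is "dusk".
Assembled: [iron [[dusk hound] brewer]].

[iron [[dusk hound] brewer]]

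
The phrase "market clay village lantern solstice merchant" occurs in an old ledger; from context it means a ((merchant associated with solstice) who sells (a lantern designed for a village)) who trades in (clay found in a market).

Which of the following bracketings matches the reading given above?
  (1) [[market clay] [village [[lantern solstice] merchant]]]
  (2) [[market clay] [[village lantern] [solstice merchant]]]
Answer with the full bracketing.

The paraphrase's head is the "merchant" part ("village lantern solstice merchant"); its modifier is "market clay".
That top-level split, carried through the inner groups, gives [[market clay] [[village lantern] [solstice merchant]]].

[[market clay] [[village lantern] [solstice merchant]]]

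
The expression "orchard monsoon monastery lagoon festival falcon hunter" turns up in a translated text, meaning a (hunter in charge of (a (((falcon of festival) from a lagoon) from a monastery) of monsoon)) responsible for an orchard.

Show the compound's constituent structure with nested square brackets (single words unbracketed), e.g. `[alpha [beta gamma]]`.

Whole compound: head "hunter" (specifically "monsoon monastery lagoon festival falcon hunter"), modifier "orchard".
"monsoon monastery lagoon festival falcon hunter" → head "hunter", modifier "monsoon monastery lagoon festival falcon".
"monsoon monastery lagoon festival falcon" → head "falcon" (specifically "monastery lagoon festival falcon"), modifier "monsoon".
"monastery lagoon festival falcon" → head "falcon" (specifically "lagoon festival falcon"), modifier "monastery".
"lagoon festival falcon" → head "falcon" (specifically "festival falcon"), modifier "lagoon".
"festival falcon" → head "falcon", modifier "festival".
Putting it together: [orchard [[monsoon [monastery [lagoon [festival falcon]]]] hunter]].

[orchard [[monsoon [monastery [lagoon [festival falcon]]]] hunter]]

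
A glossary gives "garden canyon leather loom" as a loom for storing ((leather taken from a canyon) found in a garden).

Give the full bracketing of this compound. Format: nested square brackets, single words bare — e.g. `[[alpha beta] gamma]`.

[[garden [canyon leather]] loom]

Whole compound: head "loom", modifier "garden canyon leather".
Within "garden canyon leather", the head is "leather" (specifically "canyon leather") and the modifier is "garden".
Within "canyon leather", the head is "leather" and the modifier is "canyon".
Putting it together: [[garden [canyon leather]] loom].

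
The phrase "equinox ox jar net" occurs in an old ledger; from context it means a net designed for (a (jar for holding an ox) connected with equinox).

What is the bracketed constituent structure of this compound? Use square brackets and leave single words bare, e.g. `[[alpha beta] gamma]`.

Overall it is a kind of net; the modifier is "equinox ox jar".
"equinox ox jar" → head "jar" (specifically "ox jar"), modifier "equinox".
"ox jar" → head "jar", modifier "ox".
So the structure is [[equinox [ox jar]] net].

[[equinox [ox jar]] net]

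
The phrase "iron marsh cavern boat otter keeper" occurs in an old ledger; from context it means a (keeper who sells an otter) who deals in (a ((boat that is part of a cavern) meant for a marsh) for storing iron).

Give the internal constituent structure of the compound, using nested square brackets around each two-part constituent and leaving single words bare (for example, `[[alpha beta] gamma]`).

Whole compound: head "keeper" (specifically "otter keeper"), modifier "iron marsh cavern boat".
"iron marsh cavern boat" → head "boat" (specifically "marsh cavern boat"), modifier "iron".
"marsh cavern boat" → head "boat" (specifically "cavern boat"), modifier "marsh".
"cavern boat" → head "boat", modifier "cavern".
"otter keeper" → head "keeper", modifier "otter".
So the structure is [[iron [marsh [cavern boat]]] [otter keeper]].

[[iron [marsh [cavern boat]]] [otter keeper]]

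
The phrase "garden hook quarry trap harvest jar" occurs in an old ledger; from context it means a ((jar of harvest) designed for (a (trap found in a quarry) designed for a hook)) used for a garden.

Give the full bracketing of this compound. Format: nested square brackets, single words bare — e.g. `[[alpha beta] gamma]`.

The outermost head in the paraphrase is "jar" (specifically "hook quarry trap harvest jar"), modified by "garden".
Inside "hook quarry trap harvest jar": head "jar" (specifically "harvest jar"), modifier "hook quarry trap".
Inside "hook quarry trap": head "trap" (specifically "quarry trap"), modifier "hook".
Inside "quarry trap": head "trap", modifier "quarry".
Inside "harvest jar": head "jar", modifier "harvest".
Putting it together: [garden [[hook [quarry trap]] [harvest jar]]].

[garden [[hook [quarry trap]] [harvest jar]]]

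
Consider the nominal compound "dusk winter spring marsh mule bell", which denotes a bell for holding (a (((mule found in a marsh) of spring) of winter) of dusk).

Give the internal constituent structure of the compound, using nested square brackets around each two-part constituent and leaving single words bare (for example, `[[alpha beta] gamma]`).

[[dusk [winter [spring [marsh mule]]]] bell]

Overall it is a kind of bell; the modifier is "dusk winter spring marsh mule".
Inside "dusk winter spring marsh mule": head "mule" (specifically "winter spring marsh mule"), modifier "dusk".
Inside "winter spring marsh mule": head "mule" (specifically "spring marsh mule"), modifier "winter".
Inside "spring marsh mule": head "mule" (specifically "marsh mule"), modifier "spring".
Inside "marsh mule": head "mule", modifier "marsh".
Putting it together: [[dusk [winter [spring [marsh mule]]]] bell].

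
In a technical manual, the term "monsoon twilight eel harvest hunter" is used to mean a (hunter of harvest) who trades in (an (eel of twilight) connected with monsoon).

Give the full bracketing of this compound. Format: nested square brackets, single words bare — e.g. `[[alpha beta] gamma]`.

The outermost head in the paraphrase is "hunter" (specifically "harvest hunter"), modified by "monsoon twilight eel".
Inside "monsoon twilight eel": head "eel" (specifically "twilight eel"), modifier "monsoon".
Inside "twilight eel": head "eel", modifier "twilight".
Inside "harvest hunter": head "hunter", modifier "harvest".
So the structure is [[monsoon [twilight eel]] [harvest hunter]].

[[monsoon [twilight eel]] [harvest hunter]]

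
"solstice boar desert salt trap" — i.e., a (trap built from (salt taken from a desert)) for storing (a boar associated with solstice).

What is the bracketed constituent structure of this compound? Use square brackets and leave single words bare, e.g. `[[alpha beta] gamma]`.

At the top level: head "trap" (specifically "desert salt trap"); modifier "solstice boar".
Inside "solstice boar": head "boar", modifier "solstice".
Inside "desert salt trap": head "trap", modifier "desert salt".
Inside "desert salt": head "salt", modifier "desert".
Assembled: [[solstice boar] [[desert salt] trap]].

[[solstice boar] [[desert salt] trap]]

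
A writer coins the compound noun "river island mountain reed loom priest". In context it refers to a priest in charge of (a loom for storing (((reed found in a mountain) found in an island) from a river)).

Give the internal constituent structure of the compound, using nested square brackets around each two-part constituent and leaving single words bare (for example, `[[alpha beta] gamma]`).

[[[river [island [mountain reed]]] loom] priest]

Whole compound: head "priest", modifier "river island mountain reed loom".
"river island mountain reed loom" → head "loom", modifier "river island mountain reed".
"river island mountain reed" → head "reed" (specifically "island mountain reed"), modifier "river".
"island mountain reed" → head "reed" (specifically "mountain reed"), modifier "island".
"mountain reed" → head "reed", modifier "mountain".
Assembled: [[[river [island [mountain reed]]] loom] priest].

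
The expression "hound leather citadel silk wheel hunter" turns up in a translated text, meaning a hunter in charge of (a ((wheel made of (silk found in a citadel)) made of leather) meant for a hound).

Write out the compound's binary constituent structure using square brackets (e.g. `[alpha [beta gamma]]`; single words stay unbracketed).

[[hound [leather [[citadel silk] wheel]]] hunter]

The outermost head in the paraphrase is "hunter", modified by "hound leather citadel silk wheel".
Inside "hound leather citadel silk wheel": head "wheel" (specifically "leather citadel silk wheel"), modifier "hound".
Inside "leather citadel silk wheel": head "wheel" (specifically "citadel silk wheel"), modifier "leather".
Inside "citadel silk wheel": head "wheel", modifier "citadel silk".
Inside "citadel silk": head "silk", modifier "citadel".
Putting it together: [[hound [leather [[citadel silk] wheel]]] hunter].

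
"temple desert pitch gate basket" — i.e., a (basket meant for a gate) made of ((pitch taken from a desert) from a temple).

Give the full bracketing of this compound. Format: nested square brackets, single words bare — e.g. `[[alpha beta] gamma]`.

At the top level: head "basket" (specifically "gate basket"); modifier "temple desert pitch".
Inside "temple desert pitch": head "pitch" (specifically "desert pitch"), modifier "temple".
Inside "desert pitch": head "pitch", modifier "desert".
Inside "gate basket": head "basket", modifier "gate".
Assembled: [[temple [desert pitch]] [gate basket]].

[[temple [desert pitch]] [gate basket]]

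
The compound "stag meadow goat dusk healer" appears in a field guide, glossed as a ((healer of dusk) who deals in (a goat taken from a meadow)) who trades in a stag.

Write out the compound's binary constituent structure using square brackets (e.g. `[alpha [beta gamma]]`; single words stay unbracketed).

[stag [[meadow goat] [dusk healer]]]

Whole compound: head "healer" (specifically "meadow goat dusk healer"), modifier "stag".
Within "meadow goat dusk healer", the head is "healer" (specifically "dusk healer") and the modifier is "meadow goat".
Within "meadow goat", the head is "goat" and the modifier is "meadow".
Within "dusk healer", the head is "healer" and the modifier is "dusk".
Assembled: [stag [[meadow goat] [dusk healer]]].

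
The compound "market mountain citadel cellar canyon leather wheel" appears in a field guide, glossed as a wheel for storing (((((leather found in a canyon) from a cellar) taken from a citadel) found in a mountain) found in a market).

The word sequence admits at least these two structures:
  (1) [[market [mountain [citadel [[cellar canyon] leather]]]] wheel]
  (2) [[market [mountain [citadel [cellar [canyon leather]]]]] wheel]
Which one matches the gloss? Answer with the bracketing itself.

The paraphrase's head is the "wheel" part ("wheel"); its modifier is "market mountain citadel cellar canyon leather".
That top-level split, carried through the inner groups, gives [[market [mountain [citadel [cellar [canyon leather]]]]] wheel].

[[market [mountain [citadel [cellar [canyon leather]]]]] wheel]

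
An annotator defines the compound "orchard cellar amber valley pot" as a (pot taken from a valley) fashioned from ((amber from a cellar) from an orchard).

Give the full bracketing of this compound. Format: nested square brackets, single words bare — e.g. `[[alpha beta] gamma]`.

Overall it is a kind of pot (specifically "valley pot"); the modifier is "orchard cellar amber".
Within "orchard cellar amber", the head is "amber" (specifically "cellar amber") and the modifier is "orchard".
Within "cellar amber", the head is "amber" and the modifier is "cellar".
Within "valley pot", the head is "pot" and the modifier is "valley".
Putting it together: [[orchard [cellar amber]] [valley pot]].

[[orchard [cellar amber]] [valley pot]]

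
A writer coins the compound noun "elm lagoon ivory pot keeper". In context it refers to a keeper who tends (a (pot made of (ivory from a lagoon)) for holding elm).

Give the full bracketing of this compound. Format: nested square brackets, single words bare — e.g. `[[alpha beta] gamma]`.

At the top level: head "keeper"; modifier "elm lagoon ivory pot".
Inside "elm lagoon ivory pot": head "pot" (specifically "lagoon ivory pot"), modifier "elm".
Inside "lagoon ivory pot": head "pot", modifier "lagoon ivory".
Inside "lagoon ivory": head "ivory", modifier "lagoon".
So the structure is [[elm [[lagoon ivory] pot]] keeper].

[[elm [[lagoon ivory] pot]] keeper]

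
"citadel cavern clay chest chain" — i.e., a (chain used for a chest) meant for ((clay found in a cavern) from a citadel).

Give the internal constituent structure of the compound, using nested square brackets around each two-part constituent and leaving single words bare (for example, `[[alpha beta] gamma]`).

[[citadel [cavern clay]] [chest chain]]

Overall it is a kind of chain (specifically "chest chain"); the modifier is "citadel cavern clay".
Within "citadel cavern clay", the head is "clay" (specifically "cavern clay") and the modifier is "citadel".
Within "cavern clay", the head is "clay" and the modifier is "cavern".
Within "chest chain", the head is "chain" and the modifier is "chest".
Putting it together: [[citadel [cavern clay]] [chest chain]].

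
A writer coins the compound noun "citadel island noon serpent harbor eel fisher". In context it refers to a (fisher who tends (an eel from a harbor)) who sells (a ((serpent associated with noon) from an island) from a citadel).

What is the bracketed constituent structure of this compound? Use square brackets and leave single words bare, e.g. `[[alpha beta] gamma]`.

At the top level: head "fisher" (specifically "harbor eel fisher"); modifier "citadel island noon serpent".
Within "citadel island noon serpent", the head is "serpent" (specifically "island noon serpent") and the modifier is "citadel".
Within "island noon serpent", the head is "serpent" (specifically "noon serpent") and the modifier is "island".
Within "noon serpent", the head is "serpent" and the modifier is "noon".
Within "harbor eel fisher", the head is "fisher" and the modifier is "harbor eel".
Within "harbor eel", the head is "eel" and the modifier is "harbor".
So the structure is [[citadel [island [noon serpent]]] [[harbor eel] fisher]].

[[citadel [island [noon serpent]]] [[harbor eel] fisher]]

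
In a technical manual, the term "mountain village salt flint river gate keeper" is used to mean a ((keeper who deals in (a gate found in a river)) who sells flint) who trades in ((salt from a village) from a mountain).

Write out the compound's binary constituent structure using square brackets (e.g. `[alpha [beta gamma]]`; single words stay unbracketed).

At the top level: head "keeper" (specifically "flint river gate keeper"); modifier "mountain village salt".
Inside "mountain village salt": head "salt" (specifically "village salt"), modifier "mountain".
Inside "village salt": head "salt", modifier "village".
Inside "flint river gate keeper": head "keeper" (specifically "river gate keeper"), modifier "flint".
Inside "river gate keeper": head "keeper", modifier "river gate".
Inside "river gate": head "gate", modifier "river".
Putting it together: [[mountain [village salt]] [flint [[river gate] keeper]]].

[[mountain [village salt]] [flint [[river gate] keeper]]]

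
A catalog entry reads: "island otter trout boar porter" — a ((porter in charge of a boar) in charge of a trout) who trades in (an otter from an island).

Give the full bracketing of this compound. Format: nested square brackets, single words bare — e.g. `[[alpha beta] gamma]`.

[[island otter] [trout [boar porter]]]

The outermost head in the paraphrase is "porter" (specifically "trout boar porter"), modified by "island otter".
"island otter" → head "otter", modifier "island".
"trout boar porter" → head "porter" (specifically "boar porter"), modifier "trout".
"boar porter" → head "porter", modifier "boar".
So the structure is [[island otter] [trout [boar porter]]].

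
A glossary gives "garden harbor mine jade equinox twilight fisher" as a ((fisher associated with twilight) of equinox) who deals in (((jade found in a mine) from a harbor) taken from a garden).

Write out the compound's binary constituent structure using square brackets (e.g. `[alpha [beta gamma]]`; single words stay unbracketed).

[[garden [harbor [mine jade]]] [equinox [twilight fisher]]]

At the top level: head "fisher" (specifically "equinox twilight fisher"); modifier "garden harbor mine jade".
Within "garden harbor mine jade", the head is "jade" (specifically "harbor mine jade") and the modifier is "garden".
Within "harbor mine jade", the head is "jade" (specifically "mine jade") and the modifier is "harbor".
Within "mine jade", the head is "jade" and the modifier is "mine".
Within "equinox twilight fisher", the head is "fisher" (specifically "twilight fisher") and the modifier is "equinox".
Within "twilight fisher", the head is "fisher" and the modifier is "twilight".
Assembled: [[garden [harbor [mine jade]]] [equinox [twilight fisher]]].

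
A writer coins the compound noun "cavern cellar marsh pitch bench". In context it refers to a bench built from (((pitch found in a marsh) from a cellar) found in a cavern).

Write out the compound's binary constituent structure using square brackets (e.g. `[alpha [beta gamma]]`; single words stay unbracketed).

Whole compound: head "bench", modifier "cavern cellar marsh pitch".
Inside "cavern cellar marsh pitch": head "pitch" (specifically "cellar marsh pitch"), modifier "cavern".
Inside "cellar marsh pitch": head "pitch" (specifically "marsh pitch"), modifier "cellar".
Inside "marsh pitch": head "pitch", modifier "marsh".
Putting it together: [[cavern [cellar [marsh pitch]]] bench].

[[cavern [cellar [marsh pitch]]] bench]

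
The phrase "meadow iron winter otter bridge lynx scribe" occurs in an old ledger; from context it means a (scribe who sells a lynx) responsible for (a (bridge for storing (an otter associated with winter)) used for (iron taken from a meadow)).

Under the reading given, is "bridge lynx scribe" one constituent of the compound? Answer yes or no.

no

The top-level split is [meadow iron winter otter bridge] [lynx scribe]; the full structure is [[[meadow iron] [[winter otter] bridge]] [lynx scribe]].
"bridge lynx scribe" straddles a constituent boundary, so it is not a single unit.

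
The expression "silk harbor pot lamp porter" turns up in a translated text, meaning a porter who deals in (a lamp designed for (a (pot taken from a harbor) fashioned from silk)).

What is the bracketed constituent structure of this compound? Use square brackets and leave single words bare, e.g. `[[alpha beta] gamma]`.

The outermost head in the paraphrase is "porter", modified by "silk harbor pot lamp".
"silk harbor pot lamp" → head "lamp", modifier "silk harbor pot".
"silk harbor pot" → head "pot" (specifically "harbor pot"), modifier "silk".
"harbor pot" → head "pot", modifier "harbor".
So the structure is [[[silk [harbor pot]] lamp] porter].

[[[silk [harbor pot]] lamp] porter]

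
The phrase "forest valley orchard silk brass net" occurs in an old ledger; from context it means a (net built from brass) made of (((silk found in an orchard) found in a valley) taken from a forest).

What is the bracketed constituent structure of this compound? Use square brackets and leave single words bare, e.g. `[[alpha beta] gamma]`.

[[forest [valley [orchard silk]]] [brass net]]

Overall it is a kind of net (specifically "brass net"); the modifier is "forest valley orchard silk".
"forest valley orchard silk" → head "silk" (specifically "valley orchard silk"), modifier "forest".
"valley orchard silk" → head "silk" (specifically "orchard silk"), modifier "valley".
"orchard silk" → head "silk", modifier "orchard".
"brass net" → head "net", modifier "brass".
So the structure is [[forest [valley [orchard silk]]] [brass net]].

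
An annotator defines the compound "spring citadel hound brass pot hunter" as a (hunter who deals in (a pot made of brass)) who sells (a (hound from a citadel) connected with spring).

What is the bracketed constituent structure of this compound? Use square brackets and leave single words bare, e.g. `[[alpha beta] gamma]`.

[[spring [citadel hound]] [[brass pot] hunter]]

Overall it is a kind of hunter (specifically "brass pot hunter"); the modifier is "spring citadel hound".
Inside "spring citadel hound": head "hound" (specifically "citadel hound"), modifier "spring".
Inside "citadel hound": head "hound", modifier "citadel".
Inside "brass pot hunter": head "hunter", modifier "brass pot".
Inside "brass pot": head "pot", modifier "brass".
Putting it together: [[spring [citadel hound]] [[brass pot] hunter]].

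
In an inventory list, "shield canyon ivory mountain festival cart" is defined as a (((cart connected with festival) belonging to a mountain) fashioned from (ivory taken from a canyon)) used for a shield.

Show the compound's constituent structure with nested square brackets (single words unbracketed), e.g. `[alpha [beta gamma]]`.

[shield [[canyon ivory] [mountain [festival cart]]]]

The outermost head in the paraphrase is "cart" (specifically "canyon ivory mountain festival cart"), modified by "shield".
"canyon ivory mountain festival cart" → head "cart" (specifically "mountain festival cart"), modifier "canyon ivory".
"canyon ivory" → head "ivory", modifier "canyon".
"mountain festival cart" → head "cart" (specifically "festival cart"), modifier "mountain".
"festival cart" → head "cart", modifier "festival".
So the structure is [shield [[canyon ivory] [mountain [festival cart]]]].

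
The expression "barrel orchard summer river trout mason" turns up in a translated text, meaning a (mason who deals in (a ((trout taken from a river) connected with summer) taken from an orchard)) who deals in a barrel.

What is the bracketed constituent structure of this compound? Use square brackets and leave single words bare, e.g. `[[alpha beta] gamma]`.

[barrel [[orchard [summer [river trout]]] mason]]

At the top level: head "mason" (specifically "orchard summer river trout mason"); modifier "barrel".
Within "orchard summer river trout mason", the head is "mason" and the modifier is "orchard summer river trout".
Within "orchard summer river trout", the head is "trout" (specifically "summer river trout") and the modifier is "orchard".
Within "summer river trout", the head is "trout" (specifically "river trout") and the modifier is "summer".
Within "river trout", the head is "trout" and the modifier is "river".
Assembled: [barrel [[orchard [summer [river trout]]] mason]].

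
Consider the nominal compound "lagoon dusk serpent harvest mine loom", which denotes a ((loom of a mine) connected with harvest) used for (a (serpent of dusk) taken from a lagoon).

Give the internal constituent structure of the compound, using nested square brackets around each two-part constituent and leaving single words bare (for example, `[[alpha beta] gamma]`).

Whole compound: head "loom" (specifically "harvest mine loom"), modifier "lagoon dusk serpent".
Inside "lagoon dusk serpent": head "serpent" (specifically "dusk serpent"), modifier "lagoon".
Inside "dusk serpent": head "serpent", modifier "dusk".
Inside "harvest mine loom": head "loom" (specifically "mine loom"), modifier "harvest".
Inside "mine loom": head "loom", modifier "mine".
So the structure is [[lagoon [dusk serpent]] [harvest [mine loom]]].

[[lagoon [dusk serpent]] [harvest [mine loom]]]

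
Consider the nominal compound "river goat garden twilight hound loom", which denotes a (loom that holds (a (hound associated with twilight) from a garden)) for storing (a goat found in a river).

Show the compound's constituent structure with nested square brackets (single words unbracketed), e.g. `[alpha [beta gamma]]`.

[[river goat] [[garden [twilight hound]] loom]]

Overall it is a kind of loom (specifically "garden twilight hound loom"); the modifier is "river goat".
Inside "river goat": head "goat", modifier "river".
Inside "garden twilight hound loom": head "loom", modifier "garden twilight hound".
Inside "garden twilight hound": head "hound" (specifically "twilight hound"), modifier "garden".
Inside "twilight hound": head "hound", modifier "twilight".
So the structure is [[river goat] [[garden [twilight hound]] loom]].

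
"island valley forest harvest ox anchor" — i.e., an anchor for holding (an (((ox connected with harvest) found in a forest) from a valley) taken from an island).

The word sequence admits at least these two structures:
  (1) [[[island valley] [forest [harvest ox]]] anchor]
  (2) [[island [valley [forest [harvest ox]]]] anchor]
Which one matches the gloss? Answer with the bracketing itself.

[[island [valley [forest [harvest ox]]]] anchor]

The paraphrase's head is the "anchor" part ("anchor"); its modifier is "island valley forest harvest ox".
That top-level split, carried through the inner groups, gives [[island [valley [forest [harvest ox]]]] anchor].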